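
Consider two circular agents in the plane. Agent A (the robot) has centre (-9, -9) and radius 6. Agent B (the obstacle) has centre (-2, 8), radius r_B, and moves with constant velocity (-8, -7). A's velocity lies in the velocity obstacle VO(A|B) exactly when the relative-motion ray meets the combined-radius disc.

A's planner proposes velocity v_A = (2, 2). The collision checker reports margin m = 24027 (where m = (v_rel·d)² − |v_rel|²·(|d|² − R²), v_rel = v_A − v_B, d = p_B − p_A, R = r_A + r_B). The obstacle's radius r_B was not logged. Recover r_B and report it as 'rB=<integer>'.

m = 24027
d = (7, 17);  v_rel = (10, 9),  |v_rel|² = 181
v_rel×d = (10)·(17) − (9)·(7) = 107
since m = R²·181 − 107²:  R² = (11449 + 24027) / 181 = 196
R = √196 = 14  ⇒  r_B = 14 − 6 = 8

rB=8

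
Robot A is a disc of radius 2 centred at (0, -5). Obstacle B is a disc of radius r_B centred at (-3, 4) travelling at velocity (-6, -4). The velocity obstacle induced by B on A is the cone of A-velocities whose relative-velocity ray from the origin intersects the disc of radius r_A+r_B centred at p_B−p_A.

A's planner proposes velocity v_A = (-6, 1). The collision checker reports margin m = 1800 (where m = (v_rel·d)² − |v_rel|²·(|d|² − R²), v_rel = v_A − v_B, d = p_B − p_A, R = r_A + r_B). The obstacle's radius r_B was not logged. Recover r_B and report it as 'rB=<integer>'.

m = 1800
d = (-3, 9);  v_rel = (0, 5),  |v_rel|² = 25
v_rel×d = (0)·(9) − (5)·(-3) = 15
since m = R²·25 − 15²:  R² = (225 + 1800) / 25 = 81
R = √81 = 9  ⇒  r_B = 9 − 2 = 7

rB=7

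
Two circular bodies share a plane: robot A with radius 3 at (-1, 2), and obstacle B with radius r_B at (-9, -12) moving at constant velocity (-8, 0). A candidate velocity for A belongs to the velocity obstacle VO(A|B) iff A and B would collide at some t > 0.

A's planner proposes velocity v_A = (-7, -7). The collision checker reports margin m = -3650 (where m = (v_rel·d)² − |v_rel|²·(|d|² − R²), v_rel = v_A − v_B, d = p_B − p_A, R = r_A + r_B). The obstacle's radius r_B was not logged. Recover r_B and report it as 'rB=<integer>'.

m = -3650
d = (-8, -14);  v_rel = (1, -7),  |v_rel|² = 50
v_rel×d = (1)·(-14) − (-7)·(-8) = -70
since m = R²·50 − (-70)²:  R² = (4900 + -3650) / 50 = 25
R = √25 = 5  ⇒  r_B = 5 − 3 = 2

rB=2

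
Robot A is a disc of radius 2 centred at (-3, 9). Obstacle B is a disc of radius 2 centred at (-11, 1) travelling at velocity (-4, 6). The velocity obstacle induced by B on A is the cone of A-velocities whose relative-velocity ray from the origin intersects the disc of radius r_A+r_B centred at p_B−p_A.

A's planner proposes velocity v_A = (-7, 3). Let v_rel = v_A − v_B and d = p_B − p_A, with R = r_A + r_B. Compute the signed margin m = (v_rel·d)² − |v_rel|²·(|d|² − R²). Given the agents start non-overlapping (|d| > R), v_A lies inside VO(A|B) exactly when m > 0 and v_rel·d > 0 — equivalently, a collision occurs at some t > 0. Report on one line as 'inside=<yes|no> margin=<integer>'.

d = (-8, -8),  |d|² = 128;  R = 2+2 = 4,  c = 128−4² = 112
v_rel = (-3, -3),  |v_rel|² = 18;  v_rel·d = (-3)·(-8) + (-3)·(-8) = 48
18·t² − 96·t + 112 = 0  ⇒  m = 48² − 18·112 = 288
m = 288 > 0,  v_rel·d = 48 > 0  ⇒  inside

inside=yes margin=288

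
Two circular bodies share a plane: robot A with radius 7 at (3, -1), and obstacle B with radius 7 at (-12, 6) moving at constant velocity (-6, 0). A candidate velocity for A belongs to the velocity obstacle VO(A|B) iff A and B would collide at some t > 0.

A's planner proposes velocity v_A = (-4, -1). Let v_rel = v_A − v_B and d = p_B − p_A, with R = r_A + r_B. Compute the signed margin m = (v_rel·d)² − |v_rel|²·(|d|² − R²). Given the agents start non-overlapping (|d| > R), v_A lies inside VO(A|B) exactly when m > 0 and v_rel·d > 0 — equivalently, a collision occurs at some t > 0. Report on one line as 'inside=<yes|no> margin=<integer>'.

d = (-15, 7),  |d|² = 274;  R = 7+7 = 14,  c = 274−14² = 78
v_rel = (2, -1),  |v_rel|² = 5;  v_rel·d = (2)·(-15) + (-1)·(7) = -37
5·t² + 74·t + 78 = 0  ⇒  m = (-37)² − 5·78 = 979
m = 979 > 0,  v_rel·d = -37 < 0  ⇒  outside

inside=no margin=979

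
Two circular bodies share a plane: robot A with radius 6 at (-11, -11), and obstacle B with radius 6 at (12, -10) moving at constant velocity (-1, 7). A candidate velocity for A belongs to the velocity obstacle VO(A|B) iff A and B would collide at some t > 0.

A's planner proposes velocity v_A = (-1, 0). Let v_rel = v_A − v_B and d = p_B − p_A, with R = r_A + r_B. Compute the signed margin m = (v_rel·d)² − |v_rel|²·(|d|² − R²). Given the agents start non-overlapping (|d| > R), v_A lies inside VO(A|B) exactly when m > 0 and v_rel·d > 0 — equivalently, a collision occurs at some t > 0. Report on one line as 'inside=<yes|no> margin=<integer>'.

d = (23, 1),  |d|² = 530;  R = 6+6 = 12,  c = 530−12² = 386
v_rel = (0, -7),  |v_rel|² = 49;  v_rel·d = (0)·(23) + (-7)·(1) = -7
49·t² + 14·t + 386 = 0  ⇒  m = (-7)² − 49·386 = -18865
m = -18865 < 0,  v_rel·d = -7 < 0  ⇒  outside

inside=no margin=-18865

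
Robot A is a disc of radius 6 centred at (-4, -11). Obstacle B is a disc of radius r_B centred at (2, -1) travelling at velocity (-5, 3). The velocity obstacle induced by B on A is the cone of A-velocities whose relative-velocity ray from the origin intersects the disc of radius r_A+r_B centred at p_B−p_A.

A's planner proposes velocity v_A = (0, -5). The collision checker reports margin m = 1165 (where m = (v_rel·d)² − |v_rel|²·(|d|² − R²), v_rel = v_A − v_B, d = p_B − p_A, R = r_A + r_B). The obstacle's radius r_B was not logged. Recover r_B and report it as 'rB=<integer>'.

m = 1165
d = (6, 10);  v_rel = (5, -8),  |v_rel|² = 89
v_rel×d = (5)·(10) − (-8)·(6) = 98
since m = R²·89 − 98²:  R² = (9604 + 1165) / 89 = 121
R = √121 = 11  ⇒  r_B = 11 − 6 = 5

rB=5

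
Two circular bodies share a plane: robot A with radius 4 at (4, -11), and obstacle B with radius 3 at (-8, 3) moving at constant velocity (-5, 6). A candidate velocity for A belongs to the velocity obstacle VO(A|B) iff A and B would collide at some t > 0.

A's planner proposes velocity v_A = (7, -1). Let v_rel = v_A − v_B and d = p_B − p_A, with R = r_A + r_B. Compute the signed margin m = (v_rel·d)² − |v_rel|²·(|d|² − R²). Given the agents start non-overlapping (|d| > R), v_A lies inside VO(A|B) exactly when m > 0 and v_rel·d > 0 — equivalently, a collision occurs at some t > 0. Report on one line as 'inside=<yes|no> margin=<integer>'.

d = (-12, 14),  |d|² = 340;  R = 4+3 = 7,  c = 340−7² = 291
v_rel = (12, -7),  |v_rel|² = 193;  v_rel·d = (12)·(-12) + (-7)·(14) = -242
193·t² + 484·t + 291 = 0  ⇒  m = (-242)² − 193·291 = 2401
m = 2401 > 0,  v_rel·d = -242 < 0  ⇒  outside

inside=no margin=2401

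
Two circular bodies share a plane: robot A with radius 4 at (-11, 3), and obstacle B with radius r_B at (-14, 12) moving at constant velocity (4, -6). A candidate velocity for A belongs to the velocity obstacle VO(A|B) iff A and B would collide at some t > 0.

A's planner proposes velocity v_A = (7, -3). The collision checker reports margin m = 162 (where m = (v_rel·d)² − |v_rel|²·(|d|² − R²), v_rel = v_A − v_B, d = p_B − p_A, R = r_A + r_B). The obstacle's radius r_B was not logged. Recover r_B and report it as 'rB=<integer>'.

m = 162
d = (-3, 9);  v_rel = (3, 3),  |v_rel|² = 18
v_rel×d = (3)·(9) − (3)·(-3) = 36
since m = R²·18 − 36²:  R² = (1296 + 162) / 18 = 81
R = √81 = 9  ⇒  r_B = 9 − 4 = 5

rB=5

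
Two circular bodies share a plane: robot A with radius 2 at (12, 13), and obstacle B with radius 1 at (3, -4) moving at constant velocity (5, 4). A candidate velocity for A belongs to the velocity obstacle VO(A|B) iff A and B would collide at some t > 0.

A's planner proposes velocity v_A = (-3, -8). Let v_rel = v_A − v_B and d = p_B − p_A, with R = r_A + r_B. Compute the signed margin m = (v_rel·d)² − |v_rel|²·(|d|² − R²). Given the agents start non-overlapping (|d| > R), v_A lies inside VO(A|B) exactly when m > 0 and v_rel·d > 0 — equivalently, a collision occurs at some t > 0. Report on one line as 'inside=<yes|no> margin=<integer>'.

d = (-9, -17),  |d|² = 370;  R = 2+1 = 3,  c = 370−3² = 361
v_rel = (-8, -12),  |v_rel|² = 208;  v_rel·d = (-8)·(-9) + (-12)·(-17) = 276
208·t² − 552·t + 361 = 0  ⇒  m = 276² − 208·361 = 1088
m = 1088 > 0,  v_rel·d = 276 > 0  ⇒  inside

inside=yes margin=1088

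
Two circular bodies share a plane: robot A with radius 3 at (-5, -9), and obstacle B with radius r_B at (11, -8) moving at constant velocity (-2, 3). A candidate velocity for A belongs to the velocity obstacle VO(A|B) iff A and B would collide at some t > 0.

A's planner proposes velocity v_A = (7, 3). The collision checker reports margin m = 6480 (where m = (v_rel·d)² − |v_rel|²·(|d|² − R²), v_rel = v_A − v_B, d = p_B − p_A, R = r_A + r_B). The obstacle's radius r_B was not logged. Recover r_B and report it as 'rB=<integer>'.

m = 6480
d = (16, 1);  v_rel = (9, 0),  |v_rel|² = 81
v_rel×d = (9)·(1) − (0)·(16) = 9
since m = R²·81 − 9²:  R² = (81 + 6480) / 81 = 81
R = √81 = 9  ⇒  r_B = 9 − 3 = 6

rB=6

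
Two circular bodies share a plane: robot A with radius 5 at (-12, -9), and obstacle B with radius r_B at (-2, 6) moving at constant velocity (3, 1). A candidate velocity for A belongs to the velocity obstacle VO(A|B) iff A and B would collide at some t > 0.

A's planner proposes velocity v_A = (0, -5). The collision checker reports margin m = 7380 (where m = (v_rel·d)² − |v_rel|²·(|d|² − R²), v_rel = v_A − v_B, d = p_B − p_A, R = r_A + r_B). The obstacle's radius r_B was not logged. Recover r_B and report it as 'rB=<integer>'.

m = 7380
d = (10, 15);  v_rel = (-3, -6),  |v_rel|² = 45
v_rel×d = (-3)·(15) − (-6)·(10) = 15
since m = R²·45 − 15²:  R² = (225 + 7380) / 45 = 169
R = √169 = 13  ⇒  r_B = 13 − 5 = 8

rB=8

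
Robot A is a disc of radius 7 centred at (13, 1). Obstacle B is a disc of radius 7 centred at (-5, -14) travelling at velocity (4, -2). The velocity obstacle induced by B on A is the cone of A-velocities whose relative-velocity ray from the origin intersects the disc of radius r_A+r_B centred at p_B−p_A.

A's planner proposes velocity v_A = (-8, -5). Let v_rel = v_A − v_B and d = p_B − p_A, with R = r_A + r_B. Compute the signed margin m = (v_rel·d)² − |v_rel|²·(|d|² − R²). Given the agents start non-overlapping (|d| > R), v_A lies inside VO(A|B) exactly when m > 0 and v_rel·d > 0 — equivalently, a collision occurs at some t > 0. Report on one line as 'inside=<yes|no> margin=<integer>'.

d = (-18, -15),  |d|² = 549;  R = 7+7 = 14,  c = 549−14² = 353
v_rel = (-12, -3),  |v_rel|² = 153;  v_rel·d = (-12)·(-18) + (-3)·(-15) = 261
153·t² − 522·t + 353 = 0  ⇒  m = 261² − 153·353 = 14112
m = 14112 > 0,  v_rel·d = 261 > 0  ⇒  inside

inside=yes margin=14112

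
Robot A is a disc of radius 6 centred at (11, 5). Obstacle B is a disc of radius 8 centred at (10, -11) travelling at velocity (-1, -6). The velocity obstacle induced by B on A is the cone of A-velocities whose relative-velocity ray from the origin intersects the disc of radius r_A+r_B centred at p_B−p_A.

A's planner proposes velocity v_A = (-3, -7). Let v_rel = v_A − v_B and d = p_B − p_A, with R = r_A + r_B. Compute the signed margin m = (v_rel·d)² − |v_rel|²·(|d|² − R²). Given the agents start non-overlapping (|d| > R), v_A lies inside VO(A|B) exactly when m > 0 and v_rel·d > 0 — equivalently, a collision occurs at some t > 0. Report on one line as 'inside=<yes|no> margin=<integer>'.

d = (-1, -16),  |d|² = 257;  R = 6+8 = 14,  c = 257−14² = 61
v_rel = (-2, -1),  |v_rel|² = 5;  v_rel·d = (-2)·(-1) + (-1)·(-16) = 18
5·t² − 36·t + 61 = 0  ⇒  m = 18² − 5·61 = 19
m = 19 > 0,  v_rel·d = 18 > 0  ⇒  inside

inside=yes margin=19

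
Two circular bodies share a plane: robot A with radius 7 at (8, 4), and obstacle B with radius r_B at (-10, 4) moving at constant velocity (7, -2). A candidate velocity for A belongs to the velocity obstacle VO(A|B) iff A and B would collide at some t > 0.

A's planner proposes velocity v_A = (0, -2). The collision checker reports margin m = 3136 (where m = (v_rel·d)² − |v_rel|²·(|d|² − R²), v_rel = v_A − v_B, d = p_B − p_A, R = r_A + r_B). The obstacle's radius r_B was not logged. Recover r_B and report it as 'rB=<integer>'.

m = 3136
d = (-18, 0);  v_rel = (-7, 0),  |v_rel|² = 49
v_rel×d = (-7)·(0) − (0)·(-18) = 0
since m = R²·49 − 0²:  R² = (0 + 3136) / 49 = 64
R = √64 = 8  ⇒  r_B = 8 − 7 = 1

rB=1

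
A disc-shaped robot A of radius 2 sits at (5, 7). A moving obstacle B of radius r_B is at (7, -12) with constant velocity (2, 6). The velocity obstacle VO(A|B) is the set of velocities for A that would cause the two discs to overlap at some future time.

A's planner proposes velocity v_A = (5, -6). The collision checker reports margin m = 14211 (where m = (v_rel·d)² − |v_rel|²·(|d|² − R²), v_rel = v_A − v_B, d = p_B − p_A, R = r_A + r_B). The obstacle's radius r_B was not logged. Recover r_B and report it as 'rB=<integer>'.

m = 14211
d = (2, -19);  v_rel = (3, -12),  |v_rel|² = 153
v_rel×d = (3)·(-19) − (-12)·(2) = -33
since m = R²·153 − (-33)²:  R² = (1089 + 14211) / 153 = 100
R = √100 = 10  ⇒  r_B = 10 − 2 = 8

rB=8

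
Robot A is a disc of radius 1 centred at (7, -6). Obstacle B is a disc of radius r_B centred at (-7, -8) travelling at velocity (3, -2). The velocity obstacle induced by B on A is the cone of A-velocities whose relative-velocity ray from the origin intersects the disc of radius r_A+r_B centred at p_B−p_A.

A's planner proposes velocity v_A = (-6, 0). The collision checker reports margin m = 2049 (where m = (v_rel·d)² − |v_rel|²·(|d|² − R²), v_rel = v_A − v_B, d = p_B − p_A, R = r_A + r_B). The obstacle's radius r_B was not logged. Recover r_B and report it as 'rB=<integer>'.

m = 2049
d = (-14, -2);  v_rel = (-9, 2),  |v_rel|² = 85
v_rel×d = (-9)·(-2) − (2)·(-14) = 46
since m = R²·85 − 46²:  R² = (2116 + 2049) / 85 = 49
R = √49 = 7  ⇒  r_B = 7 − 1 = 6

rB=6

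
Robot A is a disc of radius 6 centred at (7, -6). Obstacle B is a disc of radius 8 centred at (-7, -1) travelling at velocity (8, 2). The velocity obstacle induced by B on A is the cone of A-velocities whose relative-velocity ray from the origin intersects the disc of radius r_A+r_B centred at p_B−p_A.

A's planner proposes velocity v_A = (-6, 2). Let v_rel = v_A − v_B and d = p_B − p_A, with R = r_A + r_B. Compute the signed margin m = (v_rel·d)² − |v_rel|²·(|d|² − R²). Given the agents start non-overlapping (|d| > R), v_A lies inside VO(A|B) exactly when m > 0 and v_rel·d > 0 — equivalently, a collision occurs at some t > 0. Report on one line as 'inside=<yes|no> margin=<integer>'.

d = (-14, 5),  |d|² = 221;  R = 6+8 = 14,  c = 221−14² = 25
v_rel = (-14, 0),  |v_rel|² = 196;  v_rel·d = (-14)·(-14) + (0)·(5) = 196
196·t² − 392·t + 25 = 0  ⇒  m = 196² − 196·25 = 33516
m = 33516 > 0,  v_rel·d = 196 > 0  ⇒  inside

inside=yes margin=33516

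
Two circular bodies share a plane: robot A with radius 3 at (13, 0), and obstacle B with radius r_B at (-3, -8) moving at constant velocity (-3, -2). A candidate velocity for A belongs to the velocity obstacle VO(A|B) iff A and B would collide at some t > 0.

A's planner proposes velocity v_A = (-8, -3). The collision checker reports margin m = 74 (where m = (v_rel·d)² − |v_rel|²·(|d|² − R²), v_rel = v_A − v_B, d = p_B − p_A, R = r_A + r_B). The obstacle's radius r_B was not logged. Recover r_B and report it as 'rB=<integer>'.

m = 74
d = (-16, -8);  v_rel = (-5, -1),  |v_rel|² = 26
v_rel×d = (-5)·(-8) − (-1)·(-16) = 24
since m = R²·26 − 24²:  R² = (576 + 74) / 26 = 25
R = √25 = 5  ⇒  r_B = 5 − 3 = 2

rB=2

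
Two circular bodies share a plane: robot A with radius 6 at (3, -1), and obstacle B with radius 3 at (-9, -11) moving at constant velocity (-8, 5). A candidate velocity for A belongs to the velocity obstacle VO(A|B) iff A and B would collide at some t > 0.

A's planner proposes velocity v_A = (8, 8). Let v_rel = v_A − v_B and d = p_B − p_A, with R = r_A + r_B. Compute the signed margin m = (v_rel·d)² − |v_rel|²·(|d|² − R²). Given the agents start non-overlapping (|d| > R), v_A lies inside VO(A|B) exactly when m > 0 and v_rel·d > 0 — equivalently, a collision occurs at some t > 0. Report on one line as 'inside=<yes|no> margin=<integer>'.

d = (-12, -10),  |d|² = 244;  R = 6+3 = 9,  c = 244−9² = 163
v_rel = (16, 3),  |v_rel|² = 265;  v_rel·d = (16)·(-12) + (3)·(-10) = -222
265·t² + 444·t + 163 = 0  ⇒  m = (-222)² − 265·163 = 6089
m = 6089 > 0,  v_rel·d = -222 < 0  ⇒  outside

inside=no margin=6089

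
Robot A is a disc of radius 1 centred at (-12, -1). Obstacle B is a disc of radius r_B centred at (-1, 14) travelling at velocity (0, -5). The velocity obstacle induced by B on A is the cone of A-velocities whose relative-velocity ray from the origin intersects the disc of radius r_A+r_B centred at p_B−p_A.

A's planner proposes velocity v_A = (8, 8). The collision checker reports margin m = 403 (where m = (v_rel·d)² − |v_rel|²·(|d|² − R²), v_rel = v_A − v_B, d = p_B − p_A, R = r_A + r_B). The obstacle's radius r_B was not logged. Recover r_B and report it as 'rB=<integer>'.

m = 403
d = (11, 15);  v_rel = (8, 13),  |v_rel|² = 233
v_rel×d = (8)·(15) − (13)·(11) = -23
since m = R²·233 − (-23)²:  R² = (529 + 403) / 233 = 4
R = √4 = 2  ⇒  r_B = 2 − 1 = 1

rB=1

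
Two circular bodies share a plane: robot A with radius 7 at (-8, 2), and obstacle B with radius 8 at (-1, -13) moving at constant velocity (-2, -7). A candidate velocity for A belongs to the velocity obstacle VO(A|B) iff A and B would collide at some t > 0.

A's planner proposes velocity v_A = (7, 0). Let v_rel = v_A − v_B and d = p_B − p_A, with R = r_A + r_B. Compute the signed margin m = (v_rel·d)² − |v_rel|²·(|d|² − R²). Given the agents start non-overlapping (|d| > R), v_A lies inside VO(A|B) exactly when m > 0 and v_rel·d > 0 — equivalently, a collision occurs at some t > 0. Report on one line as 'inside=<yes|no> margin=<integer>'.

d = (7, -15),  |d|² = 274;  R = 7+8 = 15,  c = 274−15² = 49
v_rel = (9, 7),  |v_rel|² = 130;  v_rel·d = (9)·(7) + (7)·(-15) = -42
130·t² + 84·t + 49 = 0  ⇒  m = (-42)² − 130·49 = -4606
m = -4606 < 0,  v_rel·d = -42 < 0  ⇒  outside

inside=no margin=-4606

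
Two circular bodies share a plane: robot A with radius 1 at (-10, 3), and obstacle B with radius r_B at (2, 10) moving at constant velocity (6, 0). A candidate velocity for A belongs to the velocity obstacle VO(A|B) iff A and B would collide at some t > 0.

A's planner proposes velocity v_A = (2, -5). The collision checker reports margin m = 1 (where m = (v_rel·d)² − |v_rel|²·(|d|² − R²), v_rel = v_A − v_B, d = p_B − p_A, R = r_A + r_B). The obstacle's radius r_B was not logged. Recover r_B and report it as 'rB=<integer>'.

m = 1
d = (12, 7);  v_rel = (-4, -5),  |v_rel|² = 41
v_rel×d = (-4)·(7) − (-5)·(12) = 32
since m = R²·41 − 32²:  R² = (1024 + 1) / 41 = 25
R = √25 = 5  ⇒  r_B = 5 − 1 = 4

rB=4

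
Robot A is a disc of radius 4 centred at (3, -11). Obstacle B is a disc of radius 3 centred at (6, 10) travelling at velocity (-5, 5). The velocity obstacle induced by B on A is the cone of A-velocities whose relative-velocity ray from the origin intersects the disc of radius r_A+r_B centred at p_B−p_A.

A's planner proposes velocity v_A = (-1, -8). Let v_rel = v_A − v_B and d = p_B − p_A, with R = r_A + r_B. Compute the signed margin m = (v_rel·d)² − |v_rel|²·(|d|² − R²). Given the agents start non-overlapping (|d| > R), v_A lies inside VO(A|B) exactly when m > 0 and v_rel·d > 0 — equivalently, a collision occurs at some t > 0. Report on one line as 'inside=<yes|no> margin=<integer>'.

d = (3, 21),  |d|² = 450;  R = 4+3 = 7,  c = 450−7² = 401
v_rel = (4, -13),  |v_rel|² = 185;  v_rel·d = (4)·(3) + (-13)·(21) = -261
185·t² + 522·t + 401 = 0  ⇒  m = (-261)² − 185·401 = -6064
m = -6064 < 0,  v_rel·d = -261 < 0  ⇒  outside

inside=no margin=-6064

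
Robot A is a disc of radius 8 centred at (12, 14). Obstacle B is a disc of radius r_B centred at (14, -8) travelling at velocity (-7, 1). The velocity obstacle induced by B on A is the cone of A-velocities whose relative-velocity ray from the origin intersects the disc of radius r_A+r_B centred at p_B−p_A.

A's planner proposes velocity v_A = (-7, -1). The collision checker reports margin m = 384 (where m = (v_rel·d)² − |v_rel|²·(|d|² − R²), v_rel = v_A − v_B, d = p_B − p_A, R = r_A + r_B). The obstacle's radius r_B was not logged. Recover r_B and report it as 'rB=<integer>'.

m = 384
d = (2, -22);  v_rel = (0, -2),  |v_rel|² = 4
v_rel×d = (0)·(-22) − (-2)·(2) = 4
since m = R²·4 − 4²:  R² = (16 + 384) / 4 = 100
R = √100 = 10  ⇒  r_B = 10 − 8 = 2

rB=2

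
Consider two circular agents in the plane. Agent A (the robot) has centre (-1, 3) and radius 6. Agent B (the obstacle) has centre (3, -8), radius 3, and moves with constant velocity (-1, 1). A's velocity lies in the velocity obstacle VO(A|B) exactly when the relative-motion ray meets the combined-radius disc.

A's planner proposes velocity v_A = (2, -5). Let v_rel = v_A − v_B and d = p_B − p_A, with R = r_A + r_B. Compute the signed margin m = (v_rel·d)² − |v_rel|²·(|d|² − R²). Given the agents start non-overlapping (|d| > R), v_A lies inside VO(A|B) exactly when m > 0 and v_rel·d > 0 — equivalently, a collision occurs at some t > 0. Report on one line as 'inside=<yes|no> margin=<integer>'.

d = (4, -11),  |d|² = 137;  R = 6+3 = 9,  c = 137−9² = 56
v_rel = (3, -6),  |v_rel|² = 45;  v_rel·d = (3)·(4) + (-6)·(-11) = 78
45·t² − 156·t + 56 = 0  ⇒  m = 78² − 45·56 = 3564
m = 3564 > 0,  v_rel·d = 78 > 0  ⇒  inside

inside=yes margin=3564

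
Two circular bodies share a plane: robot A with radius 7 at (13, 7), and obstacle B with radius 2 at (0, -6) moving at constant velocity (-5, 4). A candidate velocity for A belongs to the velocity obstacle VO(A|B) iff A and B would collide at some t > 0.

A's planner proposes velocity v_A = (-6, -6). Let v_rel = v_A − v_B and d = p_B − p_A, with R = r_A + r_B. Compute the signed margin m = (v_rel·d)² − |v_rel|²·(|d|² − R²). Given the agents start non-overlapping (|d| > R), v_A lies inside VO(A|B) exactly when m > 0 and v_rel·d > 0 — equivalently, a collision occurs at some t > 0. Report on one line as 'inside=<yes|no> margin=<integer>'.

d = (-13, -13),  |d|² = 338;  R = 7+2 = 9,  c = 338−9² = 257
v_rel = (-1, -10),  |v_rel|² = 101;  v_rel·d = (-1)·(-13) + (-10)·(-13) = 143
101·t² − 286·t + 257 = 0  ⇒  m = 143² − 101·257 = -5508
m = -5508 < 0,  v_rel·d = 143 > 0  ⇒  outside

inside=no margin=-5508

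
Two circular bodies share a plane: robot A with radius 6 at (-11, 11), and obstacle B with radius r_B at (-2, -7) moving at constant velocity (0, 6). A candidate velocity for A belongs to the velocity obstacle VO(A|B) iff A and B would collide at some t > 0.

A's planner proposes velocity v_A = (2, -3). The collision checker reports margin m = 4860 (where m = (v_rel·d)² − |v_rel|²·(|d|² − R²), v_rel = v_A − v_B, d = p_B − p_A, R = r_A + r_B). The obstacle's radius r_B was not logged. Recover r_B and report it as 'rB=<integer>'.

m = 4860
d = (9, -18);  v_rel = (2, -9),  |v_rel|² = 85
v_rel×d = (2)·(-18) − (-9)·(9) = 45
since m = R²·85 − 45²:  R² = (2025 + 4860) / 85 = 81
R = √81 = 9  ⇒  r_B = 9 − 6 = 3

rB=3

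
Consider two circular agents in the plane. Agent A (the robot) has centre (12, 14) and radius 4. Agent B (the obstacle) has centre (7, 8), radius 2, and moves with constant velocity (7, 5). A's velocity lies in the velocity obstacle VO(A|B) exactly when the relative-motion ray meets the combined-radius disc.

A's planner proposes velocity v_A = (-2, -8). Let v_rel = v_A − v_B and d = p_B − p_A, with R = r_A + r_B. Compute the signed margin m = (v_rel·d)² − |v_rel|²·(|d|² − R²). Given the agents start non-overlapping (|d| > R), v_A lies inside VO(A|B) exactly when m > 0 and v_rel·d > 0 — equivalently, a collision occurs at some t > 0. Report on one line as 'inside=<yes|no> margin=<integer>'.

d = (-5, -6),  |d|² = 61;  R = 4+2 = 6,  c = 61−6² = 25
v_rel = (-9, -13),  |v_rel|² = 250;  v_rel·d = (-9)·(-5) + (-13)·(-6) = 123
250·t² − 246·t + 25 = 0  ⇒  m = 123² − 250·25 = 8879
m = 8879 > 0,  v_rel·d = 123 > 0  ⇒  inside

inside=yes margin=8879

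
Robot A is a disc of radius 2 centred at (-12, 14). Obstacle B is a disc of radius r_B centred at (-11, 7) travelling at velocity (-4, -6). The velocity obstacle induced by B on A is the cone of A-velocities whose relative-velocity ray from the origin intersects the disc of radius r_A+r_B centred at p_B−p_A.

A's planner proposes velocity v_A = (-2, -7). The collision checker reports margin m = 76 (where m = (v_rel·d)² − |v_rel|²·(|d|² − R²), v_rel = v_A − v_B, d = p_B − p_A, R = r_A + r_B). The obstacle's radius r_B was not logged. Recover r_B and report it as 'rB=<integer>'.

m = 76
d = (1, -7);  v_rel = (2, -1),  |v_rel|² = 5
v_rel×d = (2)·(-7) − (-1)·(1) = -13
since m = R²·5 − (-13)²:  R² = (169 + 76) / 5 = 49
R = √49 = 7  ⇒  r_B = 7 − 2 = 5

rB=5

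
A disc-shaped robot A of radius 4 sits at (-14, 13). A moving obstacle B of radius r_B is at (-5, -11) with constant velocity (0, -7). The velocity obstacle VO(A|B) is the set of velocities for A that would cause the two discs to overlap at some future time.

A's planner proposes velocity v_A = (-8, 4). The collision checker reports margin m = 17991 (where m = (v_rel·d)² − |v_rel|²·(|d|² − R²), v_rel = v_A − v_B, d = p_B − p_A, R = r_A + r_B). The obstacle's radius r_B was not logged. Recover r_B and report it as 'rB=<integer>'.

m = 17991
d = (9, -24);  v_rel = (-8, 11),  |v_rel|² = 185
v_rel×d = (-8)·(-24) − (11)·(9) = 93
since m = R²·185 − 93²:  R² = (8649 + 17991) / 185 = 144
R = √144 = 12  ⇒  r_B = 12 − 4 = 8

rB=8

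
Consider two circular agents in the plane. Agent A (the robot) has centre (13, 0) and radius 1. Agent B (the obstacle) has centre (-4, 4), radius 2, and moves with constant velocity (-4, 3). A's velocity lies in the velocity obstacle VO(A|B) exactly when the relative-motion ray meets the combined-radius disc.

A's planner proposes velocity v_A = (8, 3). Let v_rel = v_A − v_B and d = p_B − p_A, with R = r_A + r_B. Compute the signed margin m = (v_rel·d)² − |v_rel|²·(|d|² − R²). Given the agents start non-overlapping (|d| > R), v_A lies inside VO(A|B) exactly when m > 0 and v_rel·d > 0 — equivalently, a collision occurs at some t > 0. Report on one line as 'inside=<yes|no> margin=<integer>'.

d = (-17, 4),  |d|² = 305;  R = 1+2 = 3,  c = 305−3² = 296
v_rel = (12, 0),  |v_rel|² = 144;  v_rel·d = (12)·(-17) + (0)·(4) = -204
144·t² + 408·t + 296 = 0  ⇒  m = (-204)² − 144·296 = -1008
m = -1008 < 0,  v_rel·d = -204 < 0  ⇒  outside

inside=no margin=-1008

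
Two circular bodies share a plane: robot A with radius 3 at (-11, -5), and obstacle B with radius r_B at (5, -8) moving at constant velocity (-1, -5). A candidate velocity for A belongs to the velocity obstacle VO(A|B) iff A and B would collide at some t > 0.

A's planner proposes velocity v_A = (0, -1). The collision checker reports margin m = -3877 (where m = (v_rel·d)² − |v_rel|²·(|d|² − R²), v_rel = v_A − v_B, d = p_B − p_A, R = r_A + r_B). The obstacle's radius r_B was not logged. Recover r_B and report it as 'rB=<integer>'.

m = -3877
d = (16, -3);  v_rel = (1, 4),  |v_rel|² = 17
v_rel×d = (1)·(-3) − (4)·(16) = -67
since m = R²·17 − (-67)²:  R² = (4489 + -3877) / 17 = 36
R = √36 = 6  ⇒  r_B = 6 − 3 = 3

rB=3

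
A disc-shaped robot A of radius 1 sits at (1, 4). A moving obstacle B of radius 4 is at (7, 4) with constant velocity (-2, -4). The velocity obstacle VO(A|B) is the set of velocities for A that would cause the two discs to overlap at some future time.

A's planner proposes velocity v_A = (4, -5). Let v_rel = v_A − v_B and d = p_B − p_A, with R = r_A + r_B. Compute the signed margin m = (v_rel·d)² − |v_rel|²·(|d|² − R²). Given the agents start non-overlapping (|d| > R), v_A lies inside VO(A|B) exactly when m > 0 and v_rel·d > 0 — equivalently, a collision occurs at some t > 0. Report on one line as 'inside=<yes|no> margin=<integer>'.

d = (6, 0),  |d|² = 36;  R = 1+4 = 5,  c = 36−5² = 11
v_rel = (6, -1),  |v_rel|² = 37;  v_rel·d = (6)·(6) + (-1)·(0) = 36
37·t² − 72·t + 11 = 0  ⇒  m = 36² − 37·11 = 889
m = 889 > 0,  v_rel·d = 36 > 0  ⇒  inside

inside=yes margin=889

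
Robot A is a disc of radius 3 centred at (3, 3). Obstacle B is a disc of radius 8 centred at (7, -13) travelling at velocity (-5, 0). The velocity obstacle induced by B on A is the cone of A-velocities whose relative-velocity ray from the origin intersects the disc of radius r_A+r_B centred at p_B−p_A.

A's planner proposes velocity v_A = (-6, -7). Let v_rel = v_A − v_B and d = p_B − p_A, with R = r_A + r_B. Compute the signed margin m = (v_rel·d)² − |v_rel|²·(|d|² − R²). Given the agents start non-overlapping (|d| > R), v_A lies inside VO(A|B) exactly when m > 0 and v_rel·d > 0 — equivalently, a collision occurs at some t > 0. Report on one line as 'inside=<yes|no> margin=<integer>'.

d = (4, -16),  |d|² = 272;  R = 3+8 = 11,  c = 272−11² = 151
v_rel = (-1, -7),  |v_rel|² = 50;  v_rel·d = (-1)·(4) + (-7)·(-16) = 108
50·t² − 216·t + 151 = 0  ⇒  m = 108² − 50·151 = 4114
m = 4114 > 0,  v_rel·d = 108 > 0  ⇒  inside

inside=yes margin=4114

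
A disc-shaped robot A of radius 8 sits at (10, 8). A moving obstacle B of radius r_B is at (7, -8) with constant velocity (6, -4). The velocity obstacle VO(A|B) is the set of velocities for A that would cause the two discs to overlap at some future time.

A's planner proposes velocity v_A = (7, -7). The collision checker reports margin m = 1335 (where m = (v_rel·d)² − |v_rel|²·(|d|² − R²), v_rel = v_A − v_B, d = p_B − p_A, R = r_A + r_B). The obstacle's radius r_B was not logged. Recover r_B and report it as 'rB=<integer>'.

m = 1335
d = (-3, -16);  v_rel = (1, -3),  |v_rel|² = 10
v_rel×d = (1)·(-16) − (-3)·(-3) = -25
since m = R²·10 − (-25)²:  R² = (625 + 1335) / 10 = 196
R = √196 = 14  ⇒  r_B = 14 − 8 = 6

rB=6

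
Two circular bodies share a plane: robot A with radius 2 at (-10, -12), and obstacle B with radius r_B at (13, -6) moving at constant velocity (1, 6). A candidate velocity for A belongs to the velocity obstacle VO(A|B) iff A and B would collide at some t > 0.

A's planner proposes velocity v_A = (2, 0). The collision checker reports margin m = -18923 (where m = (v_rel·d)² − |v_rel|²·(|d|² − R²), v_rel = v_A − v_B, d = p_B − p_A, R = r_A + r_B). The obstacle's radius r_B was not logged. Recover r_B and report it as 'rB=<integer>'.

m = -18923
d = (23, 6);  v_rel = (1, -6),  |v_rel|² = 37
v_rel×d = (1)·(6) − (-6)·(23) = 144
since m = R²·37 − 144²:  R² = (20736 + -18923) / 37 = 49
R = √49 = 7  ⇒  r_B = 7 − 2 = 5

rB=5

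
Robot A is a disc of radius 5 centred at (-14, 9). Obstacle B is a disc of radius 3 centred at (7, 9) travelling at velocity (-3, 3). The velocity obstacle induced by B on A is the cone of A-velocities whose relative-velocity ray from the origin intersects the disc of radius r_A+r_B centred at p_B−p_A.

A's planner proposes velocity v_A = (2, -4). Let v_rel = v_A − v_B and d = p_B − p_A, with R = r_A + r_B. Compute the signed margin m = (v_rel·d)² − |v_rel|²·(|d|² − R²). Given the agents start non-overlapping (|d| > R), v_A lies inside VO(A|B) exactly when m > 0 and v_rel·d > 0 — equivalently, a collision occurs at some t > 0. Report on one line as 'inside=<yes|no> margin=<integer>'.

d = (21, 0),  |d|² = 441;  R = 5+3 = 8,  c = 441−8² = 377
v_rel = (5, -7),  |v_rel|² = 74;  v_rel·d = (5)·(21) + (-7)·(0) = 105
74·t² − 210·t + 377 = 0  ⇒  m = 105² − 74·377 = -16873
m = -16873 < 0,  v_rel·d = 105 > 0  ⇒  outside

inside=no margin=-16873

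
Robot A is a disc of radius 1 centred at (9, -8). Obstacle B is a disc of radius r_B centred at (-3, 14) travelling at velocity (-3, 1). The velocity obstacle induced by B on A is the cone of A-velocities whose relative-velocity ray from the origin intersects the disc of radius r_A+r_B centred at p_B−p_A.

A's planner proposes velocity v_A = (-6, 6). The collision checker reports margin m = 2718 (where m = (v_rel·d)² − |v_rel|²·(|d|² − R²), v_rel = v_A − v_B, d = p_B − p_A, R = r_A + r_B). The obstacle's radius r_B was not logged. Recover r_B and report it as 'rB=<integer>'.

m = 2718
d = (-12, 22);  v_rel = (-3, 5),  |v_rel|² = 34
v_rel×d = (-3)·(22) − (5)·(-12) = -6
since m = R²·34 − (-6)²:  R² = (36 + 2718) / 34 = 81
R = √81 = 9  ⇒  r_B = 9 − 1 = 8

rB=8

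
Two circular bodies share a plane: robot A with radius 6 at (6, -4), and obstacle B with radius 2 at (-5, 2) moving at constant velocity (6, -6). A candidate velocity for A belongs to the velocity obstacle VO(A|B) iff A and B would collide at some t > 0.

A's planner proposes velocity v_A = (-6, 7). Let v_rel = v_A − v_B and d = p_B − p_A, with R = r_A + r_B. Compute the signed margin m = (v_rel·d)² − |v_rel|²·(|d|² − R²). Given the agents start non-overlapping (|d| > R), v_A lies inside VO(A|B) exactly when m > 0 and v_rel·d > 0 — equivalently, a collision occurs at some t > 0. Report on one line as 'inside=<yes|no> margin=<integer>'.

d = (-11, 6),  |d|² = 157;  R = 6+2 = 8,  c = 157−8² = 93
v_rel = (-12, 13),  |v_rel|² = 313;  v_rel·d = (-12)·(-11) + (13)·(6) = 210
313·t² − 420·t + 93 = 0  ⇒  m = 210² − 313·93 = 14991
m = 14991 > 0,  v_rel·d = 210 > 0  ⇒  inside

inside=yes margin=14991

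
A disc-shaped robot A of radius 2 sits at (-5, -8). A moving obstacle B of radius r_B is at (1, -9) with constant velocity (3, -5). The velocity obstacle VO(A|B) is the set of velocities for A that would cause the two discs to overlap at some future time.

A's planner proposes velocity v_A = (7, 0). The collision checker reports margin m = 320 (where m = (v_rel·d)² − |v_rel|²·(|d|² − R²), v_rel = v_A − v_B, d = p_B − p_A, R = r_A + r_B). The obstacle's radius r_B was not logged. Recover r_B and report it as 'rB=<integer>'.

m = 320
d = (6, -1);  v_rel = (4, 5),  |v_rel|² = 41
v_rel×d = (4)·(-1) − (5)·(6) = -34
since m = R²·41 − (-34)²:  R² = (1156 + 320) / 41 = 36
R = √36 = 6  ⇒  r_B = 6 − 2 = 4

rB=4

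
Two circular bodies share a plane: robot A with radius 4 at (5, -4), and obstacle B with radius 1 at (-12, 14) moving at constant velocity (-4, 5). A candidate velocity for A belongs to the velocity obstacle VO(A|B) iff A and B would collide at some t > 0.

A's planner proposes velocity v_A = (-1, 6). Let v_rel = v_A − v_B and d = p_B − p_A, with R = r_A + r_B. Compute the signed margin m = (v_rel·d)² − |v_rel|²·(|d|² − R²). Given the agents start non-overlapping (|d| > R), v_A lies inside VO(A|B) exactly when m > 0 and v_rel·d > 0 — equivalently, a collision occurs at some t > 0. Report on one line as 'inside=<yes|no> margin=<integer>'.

d = (-17, 18),  |d|² = 613;  R = 4+1 = 5,  c = 613−5² = 588
v_rel = (3, 1),  |v_rel|² = 10;  v_rel·d = (3)·(-17) + (1)·(18) = -33
10·t² + 66·t + 588 = 0  ⇒  m = (-33)² − 10·588 = -4791
m = -4791 < 0,  v_rel·d = -33 < 0  ⇒  outside

inside=no margin=-4791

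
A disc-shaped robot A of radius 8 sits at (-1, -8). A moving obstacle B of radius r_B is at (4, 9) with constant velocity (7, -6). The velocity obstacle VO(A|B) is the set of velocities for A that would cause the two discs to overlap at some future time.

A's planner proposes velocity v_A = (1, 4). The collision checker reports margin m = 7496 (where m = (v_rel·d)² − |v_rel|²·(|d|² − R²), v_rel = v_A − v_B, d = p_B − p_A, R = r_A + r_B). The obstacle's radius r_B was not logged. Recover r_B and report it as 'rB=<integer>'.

m = 7496
d = (5, 17);  v_rel = (-6, 10),  |v_rel|² = 136
v_rel×d = (-6)·(17) − (10)·(5) = -152
since m = R²·136 − (-152)²:  R² = (23104 + 7496) / 136 = 225
R = √225 = 15  ⇒  r_B = 15 − 8 = 7

rB=7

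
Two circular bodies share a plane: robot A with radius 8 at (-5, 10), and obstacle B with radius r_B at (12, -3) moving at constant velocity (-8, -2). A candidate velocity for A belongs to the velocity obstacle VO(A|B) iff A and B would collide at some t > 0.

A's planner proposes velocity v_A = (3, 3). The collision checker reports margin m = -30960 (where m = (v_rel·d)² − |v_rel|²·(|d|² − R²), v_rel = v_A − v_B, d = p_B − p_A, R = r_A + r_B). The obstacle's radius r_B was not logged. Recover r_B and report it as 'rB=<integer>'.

m = -30960
d = (17, -13);  v_rel = (11, 5),  |v_rel|² = 146
v_rel×d = (11)·(-13) − (5)·(17) = -228
since m = R²·146 − (-228)²:  R² = (51984 + -30960) / 146 = 144
R = √144 = 12  ⇒  r_B = 12 − 8 = 4

rB=4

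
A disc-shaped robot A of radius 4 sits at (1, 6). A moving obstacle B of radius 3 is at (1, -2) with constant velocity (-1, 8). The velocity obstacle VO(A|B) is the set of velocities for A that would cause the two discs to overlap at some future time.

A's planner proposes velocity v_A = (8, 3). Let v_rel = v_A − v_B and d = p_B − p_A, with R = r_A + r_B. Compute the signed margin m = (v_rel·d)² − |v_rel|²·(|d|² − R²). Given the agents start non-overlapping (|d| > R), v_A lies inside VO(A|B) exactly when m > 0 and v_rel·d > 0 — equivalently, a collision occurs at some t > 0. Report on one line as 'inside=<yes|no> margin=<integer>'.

d = (0, -8),  |d|² = 64;  R = 4+3 = 7,  c = 64−7² = 15
v_rel = (9, -5),  |v_rel|² = 106;  v_rel·d = (9)·(0) + (-5)·(-8) = 40
106·t² − 80·t + 15 = 0  ⇒  m = 40² − 106·15 = 10
m = 10 > 0,  v_rel·d = 40 > 0  ⇒  inside

inside=yes margin=10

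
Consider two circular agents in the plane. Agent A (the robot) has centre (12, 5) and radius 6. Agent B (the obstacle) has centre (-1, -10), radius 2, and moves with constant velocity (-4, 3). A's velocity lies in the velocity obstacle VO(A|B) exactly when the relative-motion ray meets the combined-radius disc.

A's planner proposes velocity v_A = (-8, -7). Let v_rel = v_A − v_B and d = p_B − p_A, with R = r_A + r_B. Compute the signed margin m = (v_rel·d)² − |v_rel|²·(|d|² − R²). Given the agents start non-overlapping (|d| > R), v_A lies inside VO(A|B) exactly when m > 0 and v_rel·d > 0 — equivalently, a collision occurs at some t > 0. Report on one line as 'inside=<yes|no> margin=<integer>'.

d = (-13, -15),  |d|² = 394;  R = 6+2 = 8,  c = 394−8² = 330
v_rel = (-4, -10),  |v_rel|² = 116;  v_rel·d = (-4)·(-13) + (-10)·(-15) = 202
116·t² − 404·t + 330 = 0  ⇒  m = 202² − 116·330 = 2524
m = 2524 > 0,  v_rel·d = 202 > 0  ⇒  inside

inside=yes margin=2524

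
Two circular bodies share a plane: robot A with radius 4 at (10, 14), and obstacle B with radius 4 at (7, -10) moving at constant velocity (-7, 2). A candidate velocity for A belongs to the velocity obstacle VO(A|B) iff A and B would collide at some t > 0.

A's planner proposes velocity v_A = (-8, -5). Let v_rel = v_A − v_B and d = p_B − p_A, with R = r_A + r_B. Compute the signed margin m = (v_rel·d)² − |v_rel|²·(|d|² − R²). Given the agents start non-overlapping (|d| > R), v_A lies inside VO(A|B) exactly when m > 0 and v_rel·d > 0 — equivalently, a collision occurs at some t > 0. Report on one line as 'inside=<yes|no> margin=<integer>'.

d = (-3, -24),  |d|² = 585;  R = 4+4 = 8,  c = 585−8² = 521
v_rel = (-1, -7),  |v_rel|² = 50;  v_rel·d = (-1)·(-3) + (-7)·(-24) = 171
50·t² − 342·t + 521 = 0  ⇒  m = 171² − 50·521 = 3191
m = 3191 > 0,  v_rel·d = 171 > 0  ⇒  inside

inside=yes margin=3191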